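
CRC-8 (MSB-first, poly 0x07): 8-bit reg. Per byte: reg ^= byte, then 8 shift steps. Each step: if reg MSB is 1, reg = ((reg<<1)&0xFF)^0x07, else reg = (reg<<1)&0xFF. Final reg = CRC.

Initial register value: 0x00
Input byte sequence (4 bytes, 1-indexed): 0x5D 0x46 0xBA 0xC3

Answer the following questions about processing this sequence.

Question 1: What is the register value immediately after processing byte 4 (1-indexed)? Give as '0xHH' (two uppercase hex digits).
Answer: 0x73

Derivation:
After byte 1 (0x5D): reg=0x94
After byte 2 (0x46): reg=0x30
After byte 3 (0xBA): reg=0xBF
After byte 4 (0xC3): reg=0x73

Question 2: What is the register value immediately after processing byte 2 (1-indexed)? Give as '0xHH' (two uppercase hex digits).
After byte 1 (0x5D): reg=0x94
After byte 2 (0x46): reg=0x30

Answer: 0x30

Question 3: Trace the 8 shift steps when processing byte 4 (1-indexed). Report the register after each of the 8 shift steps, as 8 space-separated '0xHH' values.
After byte 1 (0x5D): reg=0x94
After byte 2 (0x46): reg=0x30
After byte 3 (0xBA): reg=0xBF
Register before byte 4: 0xBF
After XOR with byte 0xC3: 0x7C

Answer: 0xF8 0xF7 0xE9 0xD5 0xAD 0x5D 0xBA 0x73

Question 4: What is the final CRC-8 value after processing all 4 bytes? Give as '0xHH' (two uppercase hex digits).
Answer: 0x73

Derivation:
After byte 1 (0x5D): reg=0x94
After byte 2 (0x46): reg=0x30
After byte 3 (0xBA): reg=0xBF
After byte 4 (0xC3): reg=0x73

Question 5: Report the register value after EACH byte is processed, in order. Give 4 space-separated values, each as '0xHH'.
0x94 0x30 0xBF 0x73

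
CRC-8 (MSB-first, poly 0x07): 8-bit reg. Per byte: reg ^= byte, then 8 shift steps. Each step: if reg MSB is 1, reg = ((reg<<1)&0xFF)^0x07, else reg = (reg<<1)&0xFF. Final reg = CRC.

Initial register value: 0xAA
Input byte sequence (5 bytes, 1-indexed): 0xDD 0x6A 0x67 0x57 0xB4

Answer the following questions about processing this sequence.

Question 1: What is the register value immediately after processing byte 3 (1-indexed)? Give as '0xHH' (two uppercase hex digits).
After byte 1 (0xDD): reg=0x42
After byte 2 (0x6A): reg=0xD8
After byte 3 (0x67): reg=0x34

Answer: 0x34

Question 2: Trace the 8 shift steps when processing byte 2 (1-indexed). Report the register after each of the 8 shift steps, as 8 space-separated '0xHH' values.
After byte 1 (0xDD): reg=0x42
Register before byte 2: 0x42
After XOR with byte 0x6A: 0x28

Answer: 0x50 0xA0 0x47 0x8E 0x1B 0x36 0x6C 0xD8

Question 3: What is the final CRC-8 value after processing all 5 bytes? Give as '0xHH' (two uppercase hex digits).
Answer: 0xCF

Derivation:
After byte 1 (0xDD): reg=0x42
After byte 2 (0x6A): reg=0xD8
After byte 3 (0x67): reg=0x34
After byte 4 (0x57): reg=0x2E
After byte 5 (0xB4): reg=0xCF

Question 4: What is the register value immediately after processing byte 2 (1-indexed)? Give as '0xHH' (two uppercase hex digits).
Answer: 0xD8

Derivation:
After byte 1 (0xDD): reg=0x42
After byte 2 (0x6A): reg=0xD8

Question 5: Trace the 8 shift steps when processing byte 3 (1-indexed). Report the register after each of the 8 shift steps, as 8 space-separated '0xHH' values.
Answer: 0x79 0xF2 0xE3 0xC1 0x85 0x0D 0x1A 0x34

Derivation:
After byte 1 (0xDD): reg=0x42
After byte 2 (0x6A): reg=0xD8
Register before byte 3: 0xD8
After XOR with byte 0x67: 0xBF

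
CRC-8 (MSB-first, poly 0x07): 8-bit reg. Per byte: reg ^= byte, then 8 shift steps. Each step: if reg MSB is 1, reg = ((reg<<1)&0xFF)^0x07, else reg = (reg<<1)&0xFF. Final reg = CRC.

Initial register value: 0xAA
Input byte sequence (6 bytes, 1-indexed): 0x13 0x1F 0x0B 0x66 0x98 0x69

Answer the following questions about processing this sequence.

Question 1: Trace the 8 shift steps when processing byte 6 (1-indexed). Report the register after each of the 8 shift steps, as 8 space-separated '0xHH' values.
After byte 1 (0x13): reg=0x26
After byte 2 (0x1F): reg=0xAF
After byte 3 (0x0B): reg=0x75
After byte 4 (0x66): reg=0x79
After byte 5 (0x98): reg=0xA9
Register before byte 6: 0xA9
After XOR with byte 0x69: 0xC0

Answer: 0x87 0x09 0x12 0x24 0x48 0x90 0x27 0x4E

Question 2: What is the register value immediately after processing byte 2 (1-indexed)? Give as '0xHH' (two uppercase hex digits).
After byte 1 (0x13): reg=0x26
After byte 2 (0x1F): reg=0xAF

Answer: 0xAF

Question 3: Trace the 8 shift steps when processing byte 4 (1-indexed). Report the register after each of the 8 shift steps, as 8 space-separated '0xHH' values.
Answer: 0x26 0x4C 0x98 0x37 0x6E 0xDC 0xBF 0x79

Derivation:
After byte 1 (0x13): reg=0x26
After byte 2 (0x1F): reg=0xAF
After byte 3 (0x0B): reg=0x75
Register before byte 4: 0x75
After XOR with byte 0x66: 0x13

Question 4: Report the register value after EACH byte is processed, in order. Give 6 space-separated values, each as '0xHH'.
0x26 0xAF 0x75 0x79 0xA9 0x4E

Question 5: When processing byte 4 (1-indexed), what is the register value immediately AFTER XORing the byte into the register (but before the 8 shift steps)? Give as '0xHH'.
Register before byte 4: 0x75
Byte 4: 0x66
0x75 XOR 0x66 = 0x13

Answer: 0x13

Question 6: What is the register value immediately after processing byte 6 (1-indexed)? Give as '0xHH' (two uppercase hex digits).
After byte 1 (0x13): reg=0x26
After byte 2 (0x1F): reg=0xAF
After byte 3 (0x0B): reg=0x75
After byte 4 (0x66): reg=0x79
After byte 5 (0x98): reg=0xA9
After byte 6 (0x69): reg=0x4E

Answer: 0x4E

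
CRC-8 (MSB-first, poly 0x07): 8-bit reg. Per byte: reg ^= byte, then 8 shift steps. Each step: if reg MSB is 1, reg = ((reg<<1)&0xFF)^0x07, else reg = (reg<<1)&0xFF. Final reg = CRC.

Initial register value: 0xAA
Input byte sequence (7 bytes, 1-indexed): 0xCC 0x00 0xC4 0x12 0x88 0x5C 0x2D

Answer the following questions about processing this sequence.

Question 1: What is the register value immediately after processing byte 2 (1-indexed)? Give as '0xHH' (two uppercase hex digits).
After byte 1 (0xCC): reg=0x35
After byte 2 (0x00): reg=0x8B

Answer: 0x8B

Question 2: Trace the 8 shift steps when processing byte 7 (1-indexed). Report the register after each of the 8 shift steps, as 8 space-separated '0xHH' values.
After byte 1 (0xCC): reg=0x35
After byte 2 (0x00): reg=0x8B
After byte 3 (0xC4): reg=0xEA
After byte 4 (0x12): reg=0xE6
After byte 5 (0x88): reg=0x0D
After byte 6 (0x5C): reg=0xB0
Register before byte 7: 0xB0
After XOR with byte 0x2D: 0x9D

Answer: 0x3D 0x7A 0xF4 0xEF 0xD9 0xB5 0x6D 0xDA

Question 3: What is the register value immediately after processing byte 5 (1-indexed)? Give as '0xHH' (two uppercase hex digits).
After byte 1 (0xCC): reg=0x35
After byte 2 (0x00): reg=0x8B
After byte 3 (0xC4): reg=0xEA
After byte 4 (0x12): reg=0xE6
After byte 5 (0x88): reg=0x0D

Answer: 0x0D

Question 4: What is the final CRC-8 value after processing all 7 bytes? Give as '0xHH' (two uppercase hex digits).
Answer: 0xDA

Derivation:
After byte 1 (0xCC): reg=0x35
After byte 2 (0x00): reg=0x8B
After byte 3 (0xC4): reg=0xEA
After byte 4 (0x12): reg=0xE6
After byte 5 (0x88): reg=0x0D
After byte 6 (0x5C): reg=0xB0
After byte 7 (0x2D): reg=0xDA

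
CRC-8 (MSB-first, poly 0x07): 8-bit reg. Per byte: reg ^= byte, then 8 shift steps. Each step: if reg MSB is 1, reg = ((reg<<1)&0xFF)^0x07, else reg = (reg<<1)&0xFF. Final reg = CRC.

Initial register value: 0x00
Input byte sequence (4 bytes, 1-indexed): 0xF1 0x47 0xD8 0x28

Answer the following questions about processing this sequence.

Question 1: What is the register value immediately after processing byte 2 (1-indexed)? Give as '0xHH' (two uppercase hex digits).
Answer: 0xD3

Derivation:
After byte 1 (0xF1): reg=0xD9
After byte 2 (0x47): reg=0xD3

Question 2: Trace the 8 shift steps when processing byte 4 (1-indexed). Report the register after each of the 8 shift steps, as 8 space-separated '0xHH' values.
After byte 1 (0xF1): reg=0xD9
After byte 2 (0x47): reg=0xD3
After byte 3 (0xD8): reg=0x31
Register before byte 4: 0x31
After XOR with byte 0x28: 0x19

Answer: 0x32 0x64 0xC8 0x97 0x29 0x52 0xA4 0x4F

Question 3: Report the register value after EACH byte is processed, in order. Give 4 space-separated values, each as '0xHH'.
0xD9 0xD3 0x31 0x4F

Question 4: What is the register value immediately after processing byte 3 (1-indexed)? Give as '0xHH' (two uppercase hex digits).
Answer: 0x31

Derivation:
After byte 1 (0xF1): reg=0xD9
After byte 2 (0x47): reg=0xD3
After byte 3 (0xD8): reg=0x31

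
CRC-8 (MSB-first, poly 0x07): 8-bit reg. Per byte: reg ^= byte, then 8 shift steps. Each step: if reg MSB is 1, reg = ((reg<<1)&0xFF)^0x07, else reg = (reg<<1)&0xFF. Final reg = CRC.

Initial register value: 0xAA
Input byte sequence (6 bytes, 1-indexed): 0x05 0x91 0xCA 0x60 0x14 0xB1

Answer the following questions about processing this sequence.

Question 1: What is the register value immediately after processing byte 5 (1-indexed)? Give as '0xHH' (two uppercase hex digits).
After byte 1 (0x05): reg=0x44
After byte 2 (0x91): reg=0x25
After byte 3 (0xCA): reg=0x83
After byte 4 (0x60): reg=0xA7
After byte 5 (0x14): reg=0x10

Answer: 0x10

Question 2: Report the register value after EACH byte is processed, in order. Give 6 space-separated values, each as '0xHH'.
0x44 0x25 0x83 0xA7 0x10 0x6E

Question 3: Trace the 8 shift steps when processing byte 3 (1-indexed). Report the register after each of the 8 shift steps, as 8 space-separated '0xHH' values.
Answer: 0xD9 0xB5 0x6D 0xDA 0xB3 0x61 0xC2 0x83

Derivation:
After byte 1 (0x05): reg=0x44
After byte 2 (0x91): reg=0x25
Register before byte 3: 0x25
After XOR with byte 0xCA: 0xEF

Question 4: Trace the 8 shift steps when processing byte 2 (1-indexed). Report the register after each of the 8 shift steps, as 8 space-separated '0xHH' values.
Answer: 0xAD 0x5D 0xBA 0x73 0xE6 0xCB 0x91 0x25

Derivation:
After byte 1 (0x05): reg=0x44
Register before byte 2: 0x44
After XOR with byte 0x91: 0xD5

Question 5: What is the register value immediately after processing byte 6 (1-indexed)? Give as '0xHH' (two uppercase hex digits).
After byte 1 (0x05): reg=0x44
After byte 2 (0x91): reg=0x25
After byte 3 (0xCA): reg=0x83
After byte 4 (0x60): reg=0xA7
After byte 5 (0x14): reg=0x10
After byte 6 (0xB1): reg=0x6E

Answer: 0x6E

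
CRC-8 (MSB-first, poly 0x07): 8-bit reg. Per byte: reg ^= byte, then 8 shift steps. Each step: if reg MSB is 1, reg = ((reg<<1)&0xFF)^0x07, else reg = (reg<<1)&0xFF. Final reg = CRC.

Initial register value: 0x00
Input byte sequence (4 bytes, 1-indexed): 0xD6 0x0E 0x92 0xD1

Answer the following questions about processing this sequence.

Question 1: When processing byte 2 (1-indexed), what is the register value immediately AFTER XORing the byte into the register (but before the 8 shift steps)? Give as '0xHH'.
Answer: 0x22

Derivation:
Register before byte 2: 0x2C
Byte 2: 0x0E
0x2C XOR 0x0E = 0x22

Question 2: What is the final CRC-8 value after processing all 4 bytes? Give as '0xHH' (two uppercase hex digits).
After byte 1 (0xD6): reg=0x2C
After byte 2 (0x0E): reg=0xEE
After byte 3 (0x92): reg=0x73
After byte 4 (0xD1): reg=0x67

Answer: 0x67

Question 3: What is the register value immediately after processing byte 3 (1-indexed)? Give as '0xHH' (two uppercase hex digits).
After byte 1 (0xD6): reg=0x2C
After byte 2 (0x0E): reg=0xEE
After byte 3 (0x92): reg=0x73

Answer: 0x73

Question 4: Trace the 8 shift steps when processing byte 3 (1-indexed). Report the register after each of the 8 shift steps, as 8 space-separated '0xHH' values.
After byte 1 (0xD6): reg=0x2C
After byte 2 (0x0E): reg=0xEE
Register before byte 3: 0xEE
After XOR with byte 0x92: 0x7C

Answer: 0xF8 0xF7 0xE9 0xD5 0xAD 0x5D 0xBA 0x73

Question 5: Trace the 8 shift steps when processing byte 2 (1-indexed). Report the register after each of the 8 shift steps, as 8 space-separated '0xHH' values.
Answer: 0x44 0x88 0x17 0x2E 0x5C 0xB8 0x77 0xEE

Derivation:
After byte 1 (0xD6): reg=0x2C
Register before byte 2: 0x2C
After XOR with byte 0x0E: 0x22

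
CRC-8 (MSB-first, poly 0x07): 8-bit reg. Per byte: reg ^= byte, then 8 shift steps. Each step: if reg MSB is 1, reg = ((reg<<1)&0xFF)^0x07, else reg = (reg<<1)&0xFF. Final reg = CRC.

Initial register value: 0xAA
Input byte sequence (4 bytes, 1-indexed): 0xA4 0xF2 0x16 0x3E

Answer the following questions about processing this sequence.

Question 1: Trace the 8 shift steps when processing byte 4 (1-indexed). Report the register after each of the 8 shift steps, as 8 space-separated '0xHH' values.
After byte 1 (0xA4): reg=0x2A
After byte 2 (0xF2): reg=0x06
After byte 3 (0x16): reg=0x70
Register before byte 4: 0x70
After XOR with byte 0x3E: 0x4E

Answer: 0x9C 0x3F 0x7E 0xFC 0xFF 0xF9 0xF5 0xED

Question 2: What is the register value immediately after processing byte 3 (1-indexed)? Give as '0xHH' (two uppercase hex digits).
After byte 1 (0xA4): reg=0x2A
After byte 2 (0xF2): reg=0x06
After byte 3 (0x16): reg=0x70

Answer: 0x70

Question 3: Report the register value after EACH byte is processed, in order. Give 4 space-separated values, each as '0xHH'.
0x2A 0x06 0x70 0xED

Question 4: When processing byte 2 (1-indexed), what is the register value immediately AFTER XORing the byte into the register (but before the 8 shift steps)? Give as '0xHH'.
Answer: 0xD8

Derivation:
Register before byte 2: 0x2A
Byte 2: 0xF2
0x2A XOR 0xF2 = 0xD8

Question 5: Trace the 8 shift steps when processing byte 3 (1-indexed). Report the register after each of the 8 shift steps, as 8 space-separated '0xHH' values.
After byte 1 (0xA4): reg=0x2A
After byte 2 (0xF2): reg=0x06
Register before byte 3: 0x06
After XOR with byte 0x16: 0x10

Answer: 0x20 0x40 0x80 0x07 0x0E 0x1C 0x38 0x70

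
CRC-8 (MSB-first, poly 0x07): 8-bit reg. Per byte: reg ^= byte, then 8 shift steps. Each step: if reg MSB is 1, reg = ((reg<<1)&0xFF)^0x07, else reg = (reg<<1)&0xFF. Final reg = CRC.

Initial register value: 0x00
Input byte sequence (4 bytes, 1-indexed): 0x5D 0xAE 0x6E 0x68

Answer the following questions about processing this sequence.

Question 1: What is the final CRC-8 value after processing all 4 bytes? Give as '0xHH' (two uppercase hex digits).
After byte 1 (0x5D): reg=0x94
After byte 2 (0xAE): reg=0xA6
After byte 3 (0x6E): reg=0x76
After byte 4 (0x68): reg=0x5A

Answer: 0x5A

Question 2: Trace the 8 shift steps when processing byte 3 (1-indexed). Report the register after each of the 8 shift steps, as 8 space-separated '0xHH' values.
After byte 1 (0x5D): reg=0x94
After byte 2 (0xAE): reg=0xA6
Register before byte 3: 0xA6
After XOR with byte 0x6E: 0xC8

Answer: 0x97 0x29 0x52 0xA4 0x4F 0x9E 0x3B 0x76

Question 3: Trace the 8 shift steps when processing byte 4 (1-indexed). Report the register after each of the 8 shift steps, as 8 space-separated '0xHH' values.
Answer: 0x3C 0x78 0xF0 0xE7 0xC9 0x95 0x2D 0x5A

Derivation:
After byte 1 (0x5D): reg=0x94
After byte 2 (0xAE): reg=0xA6
After byte 3 (0x6E): reg=0x76
Register before byte 4: 0x76
After XOR with byte 0x68: 0x1E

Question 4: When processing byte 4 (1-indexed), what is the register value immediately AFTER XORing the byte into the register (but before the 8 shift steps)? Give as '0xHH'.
Answer: 0x1E

Derivation:
Register before byte 4: 0x76
Byte 4: 0x68
0x76 XOR 0x68 = 0x1E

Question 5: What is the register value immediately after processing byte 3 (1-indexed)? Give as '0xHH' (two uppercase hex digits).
After byte 1 (0x5D): reg=0x94
After byte 2 (0xAE): reg=0xA6
After byte 3 (0x6E): reg=0x76

Answer: 0x76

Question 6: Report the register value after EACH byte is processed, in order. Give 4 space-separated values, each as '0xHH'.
0x94 0xA6 0x76 0x5A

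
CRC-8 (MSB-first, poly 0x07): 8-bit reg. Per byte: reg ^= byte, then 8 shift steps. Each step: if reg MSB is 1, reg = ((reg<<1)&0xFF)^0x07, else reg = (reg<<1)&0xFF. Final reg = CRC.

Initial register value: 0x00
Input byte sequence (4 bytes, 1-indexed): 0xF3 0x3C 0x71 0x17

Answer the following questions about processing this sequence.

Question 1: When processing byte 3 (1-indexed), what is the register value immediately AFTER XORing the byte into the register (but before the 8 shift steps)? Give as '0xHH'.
Register before byte 3: 0x9F
Byte 3: 0x71
0x9F XOR 0x71 = 0xEE

Answer: 0xEE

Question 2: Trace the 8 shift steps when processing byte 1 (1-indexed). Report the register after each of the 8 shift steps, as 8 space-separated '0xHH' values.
Answer: 0xE1 0xC5 0x8D 0x1D 0x3A 0x74 0xE8 0xD7

Derivation:
Register before byte 1: 0x00
After XOR with byte 0xF3: 0xF3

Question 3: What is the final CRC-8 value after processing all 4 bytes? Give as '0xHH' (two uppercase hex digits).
After byte 1 (0xF3): reg=0xD7
After byte 2 (0x3C): reg=0x9F
After byte 3 (0x71): reg=0x84
After byte 4 (0x17): reg=0xF0

Answer: 0xF0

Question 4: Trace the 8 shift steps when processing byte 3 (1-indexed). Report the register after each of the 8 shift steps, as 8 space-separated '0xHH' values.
Answer: 0xDB 0xB1 0x65 0xCA 0x93 0x21 0x42 0x84

Derivation:
After byte 1 (0xF3): reg=0xD7
After byte 2 (0x3C): reg=0x9F
Register before byte 3: 0x9F
After XOR with byte 0x71: 0xEE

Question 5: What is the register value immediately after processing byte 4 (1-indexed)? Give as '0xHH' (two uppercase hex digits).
After byte 1 (0xF3): reg=0xD7
After byte 2 (0x3C): reg=0x9F
After byte 3 (0x71): reg=0x84
After byte 4 (0x17): reg=0xF0

Answer: 0xF0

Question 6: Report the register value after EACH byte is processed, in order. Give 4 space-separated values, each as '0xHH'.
0xD7 0x9F 0x84 0xF0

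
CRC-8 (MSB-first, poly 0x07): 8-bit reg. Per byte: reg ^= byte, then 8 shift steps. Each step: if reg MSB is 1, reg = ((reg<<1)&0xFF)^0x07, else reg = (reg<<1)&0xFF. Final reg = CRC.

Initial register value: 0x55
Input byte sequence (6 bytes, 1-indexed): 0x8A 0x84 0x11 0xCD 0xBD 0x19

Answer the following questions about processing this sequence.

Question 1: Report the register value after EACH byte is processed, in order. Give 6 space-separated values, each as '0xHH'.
0x13 0xEC 0xFD 0x90 0xC3 0x08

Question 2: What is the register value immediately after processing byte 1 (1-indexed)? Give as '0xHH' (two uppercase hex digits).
Answer: 0x13

Derivation:
After byte 1 (0x8A): reg=0x13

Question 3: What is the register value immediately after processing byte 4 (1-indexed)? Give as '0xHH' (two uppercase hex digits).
Answer: 0x90

Derivation:
After byte 1 (0x8A): reg=0x13
After byte 2 (0x84): reg=0xEC
After byte 3 (0x11): reg=0xFD
After byte 4 (0xCD): reg=0x90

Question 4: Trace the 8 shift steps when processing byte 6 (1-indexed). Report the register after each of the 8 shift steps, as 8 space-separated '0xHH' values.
Answer: 0xB3 0x61 0xC2 0x83 0x01 0x02 0x04 0x08

Derivation:
After byte 1 (0x8A): reg=0x13
After byte 2 (0x84): reg=0xEC
After byte 3 (0x11): reg=0xFD
After byte 4 (0xCD): reg=0x90
After byte 5 (0xBD): reg=0xC3
Register before byte 6: 0xC3
After XOR with byte 0x19: 0xDA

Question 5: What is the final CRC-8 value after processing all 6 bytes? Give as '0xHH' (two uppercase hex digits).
After byte 1 (0x8A): reg=0x13
After byte 2 (0x84): reg=0xEC
After byte 3 (0x11): reg=0xFD
After byte 4 (0xCD): reg=0x90
After byte 5 (0xBD): reg=0xC3
After byte 6 (0x19): reg=0x08

Answer: 0x08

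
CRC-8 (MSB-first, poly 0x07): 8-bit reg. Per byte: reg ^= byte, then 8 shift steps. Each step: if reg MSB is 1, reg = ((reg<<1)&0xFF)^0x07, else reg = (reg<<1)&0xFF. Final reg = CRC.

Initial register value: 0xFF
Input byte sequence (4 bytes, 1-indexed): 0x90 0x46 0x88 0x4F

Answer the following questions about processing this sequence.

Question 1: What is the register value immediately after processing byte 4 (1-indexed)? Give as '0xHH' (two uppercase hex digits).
After byte 1 (0x90): reg=0x0A
After byte 2 (0x46): reg=0xE3
After byte 3 (0x88): reg=0x16
After byte 4 (0x4F): reg=0x88

Answer: 0x88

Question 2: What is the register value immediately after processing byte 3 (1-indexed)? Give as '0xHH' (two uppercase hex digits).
After byte 1 (0x90): reg=0x0A
After byte 2 (0x46): reg=0xE3
After byte 3 (0x88): reg=0x16

Answer: 0x16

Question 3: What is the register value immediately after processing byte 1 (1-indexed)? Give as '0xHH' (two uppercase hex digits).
After byte 1 (0x90): reg=0x0A

Answer: 0x0A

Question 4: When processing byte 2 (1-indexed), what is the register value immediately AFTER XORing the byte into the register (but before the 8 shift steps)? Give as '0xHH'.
Answer: 0x4C

Derivation:
Register before byte 2: 0x0A
Byte 2: 0x46
0x0A XOR 0x46 = 0x4C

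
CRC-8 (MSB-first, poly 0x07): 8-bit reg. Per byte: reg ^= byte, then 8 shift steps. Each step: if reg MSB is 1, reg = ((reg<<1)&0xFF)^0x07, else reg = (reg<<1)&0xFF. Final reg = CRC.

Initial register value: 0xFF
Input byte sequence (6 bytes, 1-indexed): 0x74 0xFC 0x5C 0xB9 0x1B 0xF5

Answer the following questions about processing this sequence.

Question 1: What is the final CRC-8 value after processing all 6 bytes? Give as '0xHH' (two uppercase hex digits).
Answer: 0x86

Derivation:
After byte 1 (0x74): reg=0xB8
After byte 2 (0xFC): reg=0xDB
After byte 3 (0x5C): reg=0x9C
After byte 4 (0xB9): reg=0xFB
After byte 5 (0x1B): reg=0xAE
After byte 6 (0xF5): reg=0x86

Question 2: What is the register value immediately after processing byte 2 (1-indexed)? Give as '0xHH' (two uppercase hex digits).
After byte 1 (0x74): reg=0xB8
After byte 2 (0xFC): reg=0xDB

Answer: 0xDB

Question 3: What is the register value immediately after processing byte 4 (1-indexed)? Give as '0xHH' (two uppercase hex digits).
After byte 1 (0x74): reg=0xB8
After byte 2 (0xFC): reg=0xDB
After byte 3 (0x5C): reg=0x9C
After byte 4 (0xB9): reg=0xFB

Answer: 0xFB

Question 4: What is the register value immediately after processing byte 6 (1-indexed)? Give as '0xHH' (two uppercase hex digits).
Answer: 0x86

Derivation:
After byte 1 (0x74): reg=0xB8
After byte 2 (0xFC): reg=0xDB
After byte 3 (0x5C): reg=0x9C
After byte 4 (0xB9): reg=0xFB
After byte 5 (0x1B): reg=0xAE
After byte 6 (0xF5): reg=0x86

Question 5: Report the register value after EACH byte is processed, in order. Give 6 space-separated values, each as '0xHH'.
0xB8 0xDB 0x9C 0xFB 0xAE 0x86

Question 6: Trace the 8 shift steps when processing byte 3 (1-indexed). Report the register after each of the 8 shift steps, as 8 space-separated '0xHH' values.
After byte 1 (0x74): reg=0xB8
After byte 2 (0xFC): reg=0xDB
Register before byte 3: 0xDB
After XOR with byte 0x5C: 0x87

Answer: 0x09 0x12 0x24 0x48 0x90 0x27 0x4E 0x9C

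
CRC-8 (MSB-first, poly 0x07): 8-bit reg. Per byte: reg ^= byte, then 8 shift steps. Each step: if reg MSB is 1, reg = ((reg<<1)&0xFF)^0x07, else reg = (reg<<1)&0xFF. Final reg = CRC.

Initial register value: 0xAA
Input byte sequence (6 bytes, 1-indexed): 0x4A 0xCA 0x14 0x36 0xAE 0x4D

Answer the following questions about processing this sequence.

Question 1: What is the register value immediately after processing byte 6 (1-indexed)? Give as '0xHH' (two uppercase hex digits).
Answer: 0xAA

Derivation:
After byte 1 (0x4A): reg=0xAE
After byte 2 (0xCA): reg=0x3B
After byte 3 (0x14): reg=0xCD
After byte 4 (0x36): reg=0xEF
After byte 5 (0xAE): reg=0xC0
After byte 6 (0x4D): reg=0xAA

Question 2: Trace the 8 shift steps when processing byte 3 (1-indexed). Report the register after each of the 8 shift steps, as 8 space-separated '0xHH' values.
After byte 1 (0x4A): reg=0xAE
After byte 2 (0xCA): reg=0x3B
Register before byte 3: 0x3B
After XOR with byte 0x14: 0x2F

Answer: 0x5E 0xBC 0x7F 0xFE 0xFB 0xF1 0xE5 0xCD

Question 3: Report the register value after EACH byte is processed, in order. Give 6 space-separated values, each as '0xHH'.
0xAE 0x3B 0xCD 0xEF 0xC0 0xAA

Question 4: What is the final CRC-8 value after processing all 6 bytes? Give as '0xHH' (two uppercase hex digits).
Answer: 0xAA

Derivation:
After byte 1 (0x4A): reg=0xAE
After byte 2 (0xCA): reg=0x3B
After byte 3 (0x14): reg=0xCD
After byte 4 (0x36): reg=0xEF
After byte 5 (0xAE): reg=0xC0
After byte 6 (0x4D): reg=0xAA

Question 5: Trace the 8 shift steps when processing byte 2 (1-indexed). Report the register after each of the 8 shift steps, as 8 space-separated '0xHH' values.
After byte 1 (0x4A): reg=0xAE
Register before byte 2: 0xAE
After XOR with byte 0xCA: 0x64

Answer: 0xC8 0x97 0x29 0x52 0xA4 0x4F 0x9E 0x3B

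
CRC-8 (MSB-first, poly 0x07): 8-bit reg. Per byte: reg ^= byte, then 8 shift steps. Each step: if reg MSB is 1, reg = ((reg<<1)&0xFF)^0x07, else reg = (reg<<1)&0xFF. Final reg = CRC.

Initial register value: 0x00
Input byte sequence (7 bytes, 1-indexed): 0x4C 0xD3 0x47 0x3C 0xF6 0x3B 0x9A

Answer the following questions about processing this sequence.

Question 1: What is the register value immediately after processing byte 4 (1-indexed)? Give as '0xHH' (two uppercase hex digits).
Answer: 0x65

Derivation:
After byte 1 (0x4C): reg=0xE3
After byte 2 (0xD3): reg=0x90
After byte 3 (0x47): reg=0x2B
After byte 4 (0x3C): reg=0x65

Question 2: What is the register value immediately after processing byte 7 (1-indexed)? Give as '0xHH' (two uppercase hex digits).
Answer: 0xB5

Derivation:
After byte 1 (0x4C): reg=0xE3
After byte 2 (0xD3): reg=0x90
After byte 3 (0x47): reg=0x2B
After byte 4 (0x3C): reg=0x65
After byte 5 (0xF6): reg=0xF0
After byte 6 (0x3B): reg=0x7F
After byte 7 (0x9A): reg=0xB5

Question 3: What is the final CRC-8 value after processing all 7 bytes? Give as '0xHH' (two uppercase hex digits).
Answer: 0xB5

Derivation:
After byte 1 (0x4C): reg=0xE3
After byte 2 (0xD3): reg=0x90
After byte 3 (0x47): reg=0x2B
After byte 4 (0x3C): reg=0x65
After byte 5 (0xF6): reg=0xF0
After byte 6 (0x3B): reg=0x7F
After byte 7 (0x9A): reg=0xB5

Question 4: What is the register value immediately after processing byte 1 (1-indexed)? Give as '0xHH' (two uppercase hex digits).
After byte 1 (0x4C): reg=0xE3

Answer: 0xE3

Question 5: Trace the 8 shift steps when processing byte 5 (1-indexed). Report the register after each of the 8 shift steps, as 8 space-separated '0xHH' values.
After byte 1 (0x4C): reg=0xE3
After byte 2 (0xD3): reg=0x90
After byte 3 (0x47): reg=0x2B
After byte 4 (0x3C): reg=0x65
Register before byte 5: 0x65
After XOR with byte 0xF6: 0x93

Answer: 0x21 0x42 0x84 0x0F 0x1E 0x3C 0x78 0xF0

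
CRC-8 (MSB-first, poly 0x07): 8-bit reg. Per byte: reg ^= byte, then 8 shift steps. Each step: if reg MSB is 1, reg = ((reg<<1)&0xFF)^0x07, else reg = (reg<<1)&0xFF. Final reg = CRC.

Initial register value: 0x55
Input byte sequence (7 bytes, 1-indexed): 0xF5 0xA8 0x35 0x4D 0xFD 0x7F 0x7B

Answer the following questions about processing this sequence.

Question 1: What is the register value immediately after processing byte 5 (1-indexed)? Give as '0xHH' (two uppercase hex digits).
Answer: 0xD2

Derivation:
After byte 1 (0xF5): reg=0x69
After byte 2 (0xA8): reg=0x49
After byte 3 (0x35): reg=0x73
After byte 4 (0x4D): reg=0xBA
After byte 5 (0xFD): reg=0xD2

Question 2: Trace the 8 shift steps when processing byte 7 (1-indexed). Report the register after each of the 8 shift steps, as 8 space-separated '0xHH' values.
Answer: 0x62 0xC4 0x8F 0x19 0x32 0x64 0xC8 0x97

Derivation:
After byte 1 (0xF5): reg=0x69
After byte 2 (0xA8): reg=0x49
After byte 3 (0x35): reg=0x73
After byte 4 (0x4D): reg=0xBA
After byte 5 (0xFD): reg=0xD2
After byte 6 (0x7F): reg=0x4A
Register before byte 7: 0x4A
After XOR with byte 0x7B: 0x31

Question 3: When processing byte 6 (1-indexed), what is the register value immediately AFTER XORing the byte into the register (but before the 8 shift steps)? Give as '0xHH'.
Answer: 0xAD

Derivation:
Register before byte 6: 0xD2
Byte 6: 0x7F
0xD2 XOR 0x7F = 0xAD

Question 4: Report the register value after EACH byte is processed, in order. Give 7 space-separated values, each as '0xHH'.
0x69 0x49 0x73 0xBA 0xD2 0x4A 0x97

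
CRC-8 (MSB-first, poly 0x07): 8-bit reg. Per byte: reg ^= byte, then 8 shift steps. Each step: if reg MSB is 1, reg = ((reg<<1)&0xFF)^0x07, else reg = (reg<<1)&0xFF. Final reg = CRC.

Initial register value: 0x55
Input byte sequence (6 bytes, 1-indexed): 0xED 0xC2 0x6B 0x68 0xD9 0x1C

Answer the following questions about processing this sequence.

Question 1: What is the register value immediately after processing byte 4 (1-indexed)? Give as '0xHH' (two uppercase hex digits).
Answer: 0x0E

Derivation:
After byte 1 (0xED): reg=0x21
After byte 2 (0xC2): reg=0xA7
After byte 3 (0x6B): reg=0x6A
After byte 4 (0x68): reg=0x0E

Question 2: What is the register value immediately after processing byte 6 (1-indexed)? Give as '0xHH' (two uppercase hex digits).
Answer: 0x85

Derivation:
After byte 1 (0xED): reg=0x21
After byte 2 (0xC2): reg=0xA7
After byte 3 (0x6B): reg=0x6A
After byte 4 (0x68): reg=0x0E
After byte 5 (0xD9): reg=0x2B
After byte 6 (0x1C): reg=0x85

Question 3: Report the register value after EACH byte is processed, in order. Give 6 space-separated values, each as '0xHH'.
0x21 0xA7 0x6A 0x0E 0x2B 0x85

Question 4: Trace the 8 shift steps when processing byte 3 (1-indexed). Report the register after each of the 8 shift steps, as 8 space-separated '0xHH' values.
Answer: 0x9F 0x39 0x72 0xE4 0xCF 0x99 0x35 0x6A

Derivation:
After byte 1 (0xED): reg=0x21
After byte 2 (0xC2): reg=0xA7
Register before byte 3: 0xA7
After XOR with byte 0x6B: 0xCC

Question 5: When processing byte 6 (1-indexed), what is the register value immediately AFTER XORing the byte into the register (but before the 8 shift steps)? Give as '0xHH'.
Register before byte 6: 0x2B
Byte 6: 0x1C
0x2B XOR 0x1C = 0x37

Answer: 0x37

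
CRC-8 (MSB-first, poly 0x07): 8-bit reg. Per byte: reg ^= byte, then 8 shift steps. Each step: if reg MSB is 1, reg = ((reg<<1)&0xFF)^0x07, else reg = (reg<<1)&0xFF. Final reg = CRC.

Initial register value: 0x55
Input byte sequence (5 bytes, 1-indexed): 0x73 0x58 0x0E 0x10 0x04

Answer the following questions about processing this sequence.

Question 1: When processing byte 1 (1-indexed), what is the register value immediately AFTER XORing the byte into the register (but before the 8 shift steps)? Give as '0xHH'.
Answer: 0x26

Derivation:
Register before byte 1: 0x55
Byte 1: 0x73
0x55 XOR 0x73 = 0x26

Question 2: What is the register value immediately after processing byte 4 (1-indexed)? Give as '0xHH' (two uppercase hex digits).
After byte 1 (0x73): reg=0xF2
After byte 2 (0x58): reg=0x5F
After byte 3 (0x0E): reg=0xB0
After byte 4 (0x10): reg=0x69

Answer: 0x69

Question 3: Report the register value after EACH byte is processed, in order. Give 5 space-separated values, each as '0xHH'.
0xF2 0x5F 0xB0 0x69 0x04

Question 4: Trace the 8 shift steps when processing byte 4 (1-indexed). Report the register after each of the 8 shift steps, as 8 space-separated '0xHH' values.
After byte 1 (0x73): reg=0xF2
After byte 2 (0x58): reg=0x5F
After byte 3 (0x0E): reg=0xB0
Register before byte 4: 0xB0
After XOR with byte 0x10: 0xA0

Answer: 0x47 0x8E 0x1B 0x36 0x6C 0xD8 0xB7 0x69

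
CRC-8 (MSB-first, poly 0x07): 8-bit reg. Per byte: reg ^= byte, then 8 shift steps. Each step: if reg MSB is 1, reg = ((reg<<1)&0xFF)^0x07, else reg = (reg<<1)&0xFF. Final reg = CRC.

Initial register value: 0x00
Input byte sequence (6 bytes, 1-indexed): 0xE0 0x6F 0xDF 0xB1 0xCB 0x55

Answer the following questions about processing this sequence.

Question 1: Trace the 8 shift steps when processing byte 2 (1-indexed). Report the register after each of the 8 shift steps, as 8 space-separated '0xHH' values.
After byte 1 (0xE0): reg=0xAE
Register before byte 2: 0xAE
After XOR with byte 0x6F: 0xC1

Answer: 0x85 0x0D 0x1A 0x34 0x68 0xD0 0xA7 0x49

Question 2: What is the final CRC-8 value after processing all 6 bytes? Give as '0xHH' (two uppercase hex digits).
After byte 1 (0xE0): reg=0xAE
After byte 2 (0x6F): reg=0x49
After byte 3 (0xDF): reg=0xEB
After byte 4 (0xB1): reg=0x81
After byte 5 (0xCB): reg=0xF1
After byte 6 (0x55): reg=0x75

Answer: 0x75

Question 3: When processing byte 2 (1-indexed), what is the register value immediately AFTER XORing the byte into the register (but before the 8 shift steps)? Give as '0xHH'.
Register before byte 2: 0xAE
Byte 2: 0x6F
0xAE XOR 0x6F = 0xC1

Answer: 0xC1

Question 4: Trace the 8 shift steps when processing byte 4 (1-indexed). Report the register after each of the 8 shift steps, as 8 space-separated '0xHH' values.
Answer: 0xB4 0x6F 0xDE 0xBB 0x71 0xE2 0xC3 0x81

Derivation:
After byte 1 (0xE0): reg=0xAE
After byte 2 (0x6F): reg=0x49
After byte 3 (0xDF): reg=0xEB
Register before byte 4: 0xEB
After XOR with byte 0xB1: 0x5A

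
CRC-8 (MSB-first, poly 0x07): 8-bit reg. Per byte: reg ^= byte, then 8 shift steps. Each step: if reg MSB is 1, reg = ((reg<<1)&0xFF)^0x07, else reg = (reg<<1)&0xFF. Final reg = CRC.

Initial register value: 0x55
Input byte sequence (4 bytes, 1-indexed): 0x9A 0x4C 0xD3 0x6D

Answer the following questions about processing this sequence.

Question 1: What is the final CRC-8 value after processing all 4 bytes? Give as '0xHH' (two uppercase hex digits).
After byte 1 (0x9A): reg=0x63
After byte 2 (0x4C): reg=0xCD
After byte 3 (0xD3): reg=0x5A
After byte 4 (0x6D): reg=0x85

Answer: 0x85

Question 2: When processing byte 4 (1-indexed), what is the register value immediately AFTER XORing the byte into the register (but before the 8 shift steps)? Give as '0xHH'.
Register before byte 4: 0x5A
Byte 4: 0x6D
0x5A XOR 0x6D = 0x37

Answer: 0x37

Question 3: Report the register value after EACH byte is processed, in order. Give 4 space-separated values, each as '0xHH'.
0x63 0xCD 0x5A 0x85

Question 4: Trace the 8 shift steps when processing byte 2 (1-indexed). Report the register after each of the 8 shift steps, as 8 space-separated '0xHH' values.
Answer: 0x5E 0xBC 0x7F 0xFE 0xFB 0xF1 0xE5 0xCD

Derivation:
After byte 1 (0x9A): reg=0x63
Register before byte 2: 0x63
After XOR with byte 0x4C: 0x2F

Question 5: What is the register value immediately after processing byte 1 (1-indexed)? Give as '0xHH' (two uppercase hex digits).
After byte 1 (0x9A): reg=0x63

Answer: 0x63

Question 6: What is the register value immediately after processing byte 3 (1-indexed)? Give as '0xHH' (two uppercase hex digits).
Answer: 0x5A

Derivation:
After byte 1 (0x9A): reg=0x63
After byte 2 (0x4C): reg=0xCD
After byte 3 (0xD3): reg=0x5A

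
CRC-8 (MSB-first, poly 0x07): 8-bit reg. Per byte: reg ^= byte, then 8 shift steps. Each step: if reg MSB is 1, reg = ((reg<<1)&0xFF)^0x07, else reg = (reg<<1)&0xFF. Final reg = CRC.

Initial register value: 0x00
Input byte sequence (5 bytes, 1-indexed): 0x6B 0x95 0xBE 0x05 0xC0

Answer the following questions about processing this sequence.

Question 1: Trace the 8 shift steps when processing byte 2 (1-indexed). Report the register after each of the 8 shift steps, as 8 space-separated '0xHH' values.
Answer: 0x01 0x02 0x04 0x08 0x10 0x20 0x40 0x80

Derivation:
After byte 1 (0x6B): reg=0x16
Register before byte 2: 0x16
After XOR with byte 0x95: 0x83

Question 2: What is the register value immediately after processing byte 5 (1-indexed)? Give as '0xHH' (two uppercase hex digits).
After byte 1 (0x6B): reg=0x16
After byte 2 (0x95): reg=0x80
After byte 3 (0xBE): reg=0xBA
After byte 4 (0x05): reg=0x34
After byte 5 (0xC0): reg=0xC2

Answer: 0xC2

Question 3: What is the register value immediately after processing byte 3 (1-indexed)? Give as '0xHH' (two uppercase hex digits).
After byte 1 (0x6B): reg=0x16
After byte 2 (0x95): reg=0x80
After byte 3 (0xBE): reg=0xBA

Answer: 0xBA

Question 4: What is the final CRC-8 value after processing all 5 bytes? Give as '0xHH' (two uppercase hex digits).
After byte 1 (0x6B): reg=0x16
After byte 2 (0x95): reg=0x80
After byte 3 (0xBE): reg=0xBA
After byte 4 (0x05): reg=0x34
After byte 5 (0xC0): reg=0xC2

Answer: 0xC2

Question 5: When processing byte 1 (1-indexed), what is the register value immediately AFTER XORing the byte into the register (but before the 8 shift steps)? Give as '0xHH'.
Answer: 0x6B

Derivation:
Register before byte 1: 0x00
Byte 1: 0x6B
0x00 XOR 0x6B = 0x6B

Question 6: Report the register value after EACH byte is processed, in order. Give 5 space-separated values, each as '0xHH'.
0x16 0x80 0xBA 0x34 0xC2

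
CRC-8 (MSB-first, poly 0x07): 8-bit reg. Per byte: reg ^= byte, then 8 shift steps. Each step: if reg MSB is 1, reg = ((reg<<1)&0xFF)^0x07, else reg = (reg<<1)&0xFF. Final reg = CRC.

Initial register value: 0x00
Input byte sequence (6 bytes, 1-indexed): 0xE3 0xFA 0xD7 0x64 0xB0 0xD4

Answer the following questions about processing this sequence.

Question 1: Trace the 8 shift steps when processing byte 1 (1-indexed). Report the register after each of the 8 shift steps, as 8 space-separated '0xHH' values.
Register before byte 1: 0x00
After XOR with byte 0xE3: 0xE3

Answer: 0xC1 0x85 0x0D 0x1A 0x34 0x68 0xD0 0xA7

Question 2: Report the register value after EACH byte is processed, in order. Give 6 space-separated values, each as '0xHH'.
0xA7 0x94 0xCE 0x5F 0x83 0xA2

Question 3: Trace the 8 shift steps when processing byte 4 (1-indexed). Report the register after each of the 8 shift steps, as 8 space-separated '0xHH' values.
After byte 1 (0xE3): reg=0xA7
After byte 2 (0xFA): reg=0x94
After byte 3 (0xD7): reg=0xCE
Register before byte 4: 0xCE
After XOR with byte 0x64: 0xAA

Answer: 0x53 0xA6 0x4B 0x96 0x2B 0x56 0xAC 0x5F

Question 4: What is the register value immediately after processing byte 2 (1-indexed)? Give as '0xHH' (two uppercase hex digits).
After byte 1 (0xE3): reg=0xA7
After byte 2 (0xFA): reg=0x94

Answer: 0x94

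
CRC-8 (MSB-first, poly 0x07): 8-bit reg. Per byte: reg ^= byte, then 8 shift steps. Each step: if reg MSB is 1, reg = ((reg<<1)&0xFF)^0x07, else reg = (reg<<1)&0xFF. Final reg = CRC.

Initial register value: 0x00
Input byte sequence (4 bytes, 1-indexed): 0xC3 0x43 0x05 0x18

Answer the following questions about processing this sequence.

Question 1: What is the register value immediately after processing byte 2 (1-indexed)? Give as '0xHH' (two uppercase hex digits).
After byte 1 (0xC3): reg=0x47
After byte 2 (0x43): reg=0x1C

Answer: 0x1C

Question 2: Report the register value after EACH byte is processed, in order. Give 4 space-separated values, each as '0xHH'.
0x47 0x1C 0x4F 0xA2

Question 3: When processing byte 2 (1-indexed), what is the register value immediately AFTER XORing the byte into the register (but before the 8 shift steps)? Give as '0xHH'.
Register before byte 2: 0x47
Byte 2: 0x43
0x47 XOR 0x43 = 0x04

Answer: 0x04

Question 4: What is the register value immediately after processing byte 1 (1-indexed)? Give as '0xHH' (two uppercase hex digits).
Answer: 0x47

Derivation:
After byte 1 (0xC3): reg=0x47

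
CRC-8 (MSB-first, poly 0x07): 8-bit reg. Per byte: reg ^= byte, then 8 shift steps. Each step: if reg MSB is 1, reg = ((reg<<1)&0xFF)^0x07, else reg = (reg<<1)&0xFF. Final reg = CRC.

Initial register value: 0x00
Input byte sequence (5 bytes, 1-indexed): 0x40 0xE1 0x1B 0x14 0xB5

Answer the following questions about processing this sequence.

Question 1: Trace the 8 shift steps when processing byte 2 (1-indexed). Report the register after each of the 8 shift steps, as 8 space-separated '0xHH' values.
Answer: 0x4C 0x98 0x37 0x6E 0xDC 0xBF 0x79 0xF2

Derivation:
After byte 1 (0x40): reg=0xC7
Register before byte 2: 0xC7
After XOR with byte 0xE1: 0x26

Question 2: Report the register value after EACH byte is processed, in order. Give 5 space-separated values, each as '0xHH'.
0xC7 0xF2 0x91 0x92 0xF5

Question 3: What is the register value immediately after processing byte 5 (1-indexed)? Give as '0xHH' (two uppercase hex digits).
After byte 1 (0x40): reg=0xC7
After byte 2 (0xE1): reg=0xF2
After byte 3 (0x1B): reg=0x91
After byte 4 (0x14): reg=0x92
After byte 5 (0xB5): reg=0xF5

Answer: 0xF5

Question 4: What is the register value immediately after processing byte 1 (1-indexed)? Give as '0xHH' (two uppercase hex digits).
After byte 1 (0x40): reg=0xC7

Answer: 0xC7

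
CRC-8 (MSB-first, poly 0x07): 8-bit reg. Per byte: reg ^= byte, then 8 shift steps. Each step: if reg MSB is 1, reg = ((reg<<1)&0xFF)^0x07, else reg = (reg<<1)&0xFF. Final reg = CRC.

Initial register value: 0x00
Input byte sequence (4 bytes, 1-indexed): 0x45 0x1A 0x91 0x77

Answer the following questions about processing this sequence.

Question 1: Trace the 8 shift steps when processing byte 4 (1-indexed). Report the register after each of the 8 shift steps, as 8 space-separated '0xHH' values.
After byte 1 (0x45): reg=0xDC
After byte 2 (0x1A): reg=0x5C
After byte 3 (0x91): reg=0x6D
Register before byte 4: 0x6D
After XOR with byte 0x77: 0x1A

Answer: 0x34 0x68 0xD0 0xA7 0x49 0x92 0x23 0x46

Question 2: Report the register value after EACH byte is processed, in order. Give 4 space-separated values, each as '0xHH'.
0xDC 0x5C 0x6D 0x46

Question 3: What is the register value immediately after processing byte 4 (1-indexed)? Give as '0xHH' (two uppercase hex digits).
After byte 1 (0x45): reg=0xDC
After byte 2 (0x1A): reg=0x5C
After byte 3 (0x91): reg=0x6D
After byte 4 (0x77): reg=0x46

Answer: 0x46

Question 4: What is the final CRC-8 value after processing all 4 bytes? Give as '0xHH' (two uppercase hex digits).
After byte 1 (0x45): reg=0xDC
After byte 2 (0x1A): reg=0x5C
After byte 3 (0x91): reg=0x6D
After byte 4 (0x77): reg=0x46

Answer: 0x46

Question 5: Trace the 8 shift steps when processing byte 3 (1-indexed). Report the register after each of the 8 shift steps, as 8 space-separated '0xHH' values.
Answer: 0x9D 0x3D 0x7A 0xF4 0xEF 0xD9 0xB5 0x6D

Derivation:
After byte 1 (0x45): reg=0xDC
After byte 2 (0x1A): reg=0x5C
Register before byte 3: 0x5C
After XOR with byte 0x91: 0xCD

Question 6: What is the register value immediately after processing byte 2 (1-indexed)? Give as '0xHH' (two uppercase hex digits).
Answer: 0x5C

Derivation:
After byte 1 (0x45): reg=0xDC
After byte 2 (0x1A): reg=0x5C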